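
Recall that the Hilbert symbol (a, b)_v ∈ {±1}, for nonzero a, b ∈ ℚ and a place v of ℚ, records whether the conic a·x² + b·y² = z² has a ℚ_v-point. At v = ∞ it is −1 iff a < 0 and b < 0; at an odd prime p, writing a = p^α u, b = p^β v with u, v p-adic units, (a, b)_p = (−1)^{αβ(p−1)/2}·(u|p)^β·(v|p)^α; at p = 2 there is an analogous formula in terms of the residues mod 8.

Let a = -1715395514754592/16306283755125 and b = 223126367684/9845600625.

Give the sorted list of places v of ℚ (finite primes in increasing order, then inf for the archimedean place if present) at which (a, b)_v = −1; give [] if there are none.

[11, 19]

(a, b) ≡ (-2090, 209) mod (ℚ^×)²; places V = {2, 3, 5, 7, 11, 13, 17, 19, 31, ∞}.
(a,b)_19: α=1, u≡17; β=1, v≡17 (mod 19); (17|19)=+1, (17|19)=+1; sign (−1)^1·+1^1·+1^1 = -1.
(a,b)_13: α=-2, u≡3; β=0, v≡4 (mod 13); (3|13)=+1, (4|13)=+1; sign (−1)^0·+1^0·+1^-2 = +1.
(a,b)_5: α=-3, u≡3; β=-4, v≡4 (mod 5); (3|5)=-1, (4|5)=+1; sign (−1)^0·-1^-4·+1^-3 = +1.
(a,b)_31: α=6, u≡20; β=4, v≡29 (mod 31); (20|31)=+1, (29|31)=-1; sign (−1)^0·+1^4·-1^6 = +1.
(a,b)_∞: sgn(-2090)=−, sgn(209)=+, so +1.
(a,b)_3: α=-8, u≡1; β=-8, v≡2 (mod 3); (1|3)=+1, (2|3)=-1; sign (−1)^0·+1^-8·-1^-8 = +1.
(a,b)_7: α=-6, u≡3; β=-4, v≡6 (mod 7); (3|7)=-1, (6|7)=-1; sign (−1)^0·-1^-4·-1^-6 = +1.
(a,b)_17: α=2, u≡16; β=2, v≡12 (mod 17); (16|17)=+1, (12|17)=-1; sign (−1)^0·+1^2·-1^2 = +1.
(a,b)_11: α=1, u≡7; β=1, v≡6 (mod 11); (7|11)=-1, (6|11)=-1; sign (−1)^1·-1^1·-1^1 = -1.
(a,b)_2: α=5, β=2; u≡3, v≡1 (mod 8); ε(u)ε(v)=1·0, αω(v)=5·0, βω(u)=2·1; sum ≡ 0  ⇒  +1.
|Ram(-2090, 209)| = 2, even; anisotropic at {11, 19}.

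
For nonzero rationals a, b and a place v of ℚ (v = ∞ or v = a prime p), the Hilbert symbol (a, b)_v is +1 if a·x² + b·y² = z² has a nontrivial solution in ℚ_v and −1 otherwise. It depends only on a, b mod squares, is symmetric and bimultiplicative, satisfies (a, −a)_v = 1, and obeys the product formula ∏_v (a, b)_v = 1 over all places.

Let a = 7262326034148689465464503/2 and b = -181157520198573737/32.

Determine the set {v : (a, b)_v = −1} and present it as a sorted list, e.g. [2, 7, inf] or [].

Mod squares: a ≡ 494, b ≡ -58786. Check v ∈ {∞, 2, 3, 7, 11, 13, 17, 19, 23}.
v=23: a=23^6·(≡22), b=23^4·(≡18) mod 23; (22|23)=-1, (18|23)=+1; (−1)^{6·4·11}·(-1)^4·(+1)^6 = +1.
v=2: v_2(a)=-1, v_2(b)=-5; units ≡ 7, 7 (mod 8); ε·ε+αω+βω = 1·1+-1·0+-5·0 ≡ 1  ⇒  (a,b)_2 = -1.
v=11: a=11^2·(≡6), b=11^0·(≡5) mod 11; (6|11)=-1, (5|11)=+1; (−1)^{2·0·5}·(-1)^0·(+1)^2 = +1.
v=7: a=7^2·(≡1), b=7^1·(≡1) mod 7; (1|7)=+1, (1|7)=+1; (−1)^{2·1·3}·(+1)^1·(+1)^2 = +1.
v=3: a=3^2·(≡2), b=3^0·(≡2) mod 3; (2|3)=-1, (2|3)=-1; (−1)^{2·0·1}·(-1)^0·(-1)^2 = +1.
v=∞: 494 > 0 and -58786 < 0  ⇒  (a,b)_∞ = +1.
v=19: a=19^5·(≡9), b=19^5·(≡14) mod 19; (9|19)=+1, (14|19)=-1; (−1)^{5·5·9}·(+1)^5·(-1)^5 = +1.
v=13: a=13^5·(≡9), b=13^3·(≡11) mod 13; (9|13)=+1, (11|13)=-1; (−1)^{5·3·6}·(+1)^3·(-1)^5 = -1.
v=17: a=17^0·(≡4), b=17^1·(≡7) mod 17; (4|17)=+1, (7|17)=-1; (−1)^{0·1·8}·(+1)^1·(-1)^0 = +1.
Ram(494, -58786) = {2, 13}; no ℚ_2-point on the conic.

[2, 13]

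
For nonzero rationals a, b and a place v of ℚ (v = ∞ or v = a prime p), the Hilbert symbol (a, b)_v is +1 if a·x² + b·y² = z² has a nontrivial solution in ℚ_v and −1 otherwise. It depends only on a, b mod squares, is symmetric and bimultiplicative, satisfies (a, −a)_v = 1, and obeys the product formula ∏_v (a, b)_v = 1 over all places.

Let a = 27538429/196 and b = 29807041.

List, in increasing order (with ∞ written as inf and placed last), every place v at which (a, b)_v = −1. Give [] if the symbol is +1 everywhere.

[11, 19, 23, 29]

(a, b) ≡ (27538429, 29807041) mod (ℚ^×)²; places V = {2, 7, 11, 19, 23, 29, 41, 43, 53, ∞}.
(a,b)_2: α=-2, β=0; u≡5, v≡1 (mod 8); ε(u)ε(v)=0·0, αω(v)=-2·0, βω(u)=0·1; sum ≡ 0  ⇒  +1.
(a,b)_43: α=0, u≡10; β=1, v≡27 (mod 43); (10|43)=+1, (27|43)=-1; sign (−1)^0·+1^1·-1^0 = +1.
(a,b)_53: α=1, u≡31; β=1, v≡14 (mod 53); (31|53)=-1, (14|53)=-1; sign (−1)^0·-1^1·-1^1 = +1.
(a,b)_7: α=-2, u≡4; β=0, v≡5 (mod 7); (4|7)=+1, (5|7)=-1; sign (−1)^0·+1^0·-1^-2 = +1.
(a,b)_11: α=0, u≡8; β=1, v≡2 (mod 11); (8|11)=-1, (2|11)=-1; sign (−1)^0·-1^1·-1^0 = -1.
(a,b)_19: α=1, u≡15; β=0, v≡12 (mod 19); (15|19)=-1, (12|19)=-1; sign (−1)^0·-1^0·-1^1 = -1.
(a,b)_23: α=1, u≡1; β=0, v≡7 (mod 23); (1|23)=+1, (7|23)=-1; sign (−1)^0·+1^0·-1^1 = -1.
(a,b)_29: α=1, u≡13; β=1, v≡11 (mod 29); (13|29)=+1, (11|29)=-1; sign (−1)^0·+1^1·-1^1 = -1.
(a,b)_41: α=1, u≡22; β=1, v≡30 (mod 41); (22|41)=-1, (30|41)=-1; sign (−1)^0·-1^1·-1^1 = +1.
(a,b)_∞: sgn(27538429)=+, sgn(29807041)=+, so +1.
|Ram(27538429, 29807041)| = 4, even; anisotropic at {11, 19, 23, 29}.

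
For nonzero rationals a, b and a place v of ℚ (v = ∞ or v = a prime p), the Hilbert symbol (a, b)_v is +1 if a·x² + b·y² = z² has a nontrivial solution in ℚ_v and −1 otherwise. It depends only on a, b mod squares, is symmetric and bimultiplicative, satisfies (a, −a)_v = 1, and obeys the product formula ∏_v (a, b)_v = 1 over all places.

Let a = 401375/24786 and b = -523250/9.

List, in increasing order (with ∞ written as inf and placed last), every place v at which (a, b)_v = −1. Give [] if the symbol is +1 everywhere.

(a, b) ≡ (3230, -20930) mod (ℚ^×)²; places V = {2, 3, 5, 7, 13, 17, 19, 23, ∞}.
(a,b)_3: α=-6, u≡2; β=-2, v≡1 (mod 3); (2|3)=-1, (1|3)=+1; sign (−1)^0·-1^-2·+1^-6 = +1.
(a,b)_7: α=0, u≡5; β=1, v≡5 (mod 7); (5|7)=-1, (5|7)=-1; sign (−1)^0·-1^1·-1^0 = -1.
(a,b)_19: α=1, u≡13; β=0, v≡18 (mod 19); (13|19)=-1, (18|19)=-1; sign (−1)^0·-1^0·-1^1 = -1.
(a,b)_23: α=0, u≡17; β=1, v≡15 (mod 23); (17|23)=-1, (15|23)=-1; sign (−1)^0·-1^1·-1^0 = -1.
(a,b)_∞: sgn(3230)=+, sgn(-20930)=−, so +1.
(a,b)_13: α=2, u≡6; β=1, v≡7 (mod 13); (6|13)=-1, (7|13)=-1; sign (−1)^0·-1^1·-1^2 = -1.
(a,b)_17: α=-1, u≡3; β=0, v≡3 (mod 17); (3|17)=-1, (3|17)=-1; sign (−1)^0·-1^0·-1^-1 = -1.
(a,b)_2: α=-1, β=1; u≡7, v≡7 (mod 8); ε(u)ε(v)=1·1, αω(v)=-1·0, βω(u)=1·0; sum ≡ 1  ⇒  -1.
(a,b)_5: α=3, u≡1; β=3, v≡1 (mod 5); (1|5)=+1, (1|5)=+1; sign (−1)^0·+1^3·+1^3 = +1.
|Ram(3230, -20930)| = 6, even; anisotropic at {2, 7, 13, 17, 19, 23}.

[2, 7, 13, 17, 19, 23]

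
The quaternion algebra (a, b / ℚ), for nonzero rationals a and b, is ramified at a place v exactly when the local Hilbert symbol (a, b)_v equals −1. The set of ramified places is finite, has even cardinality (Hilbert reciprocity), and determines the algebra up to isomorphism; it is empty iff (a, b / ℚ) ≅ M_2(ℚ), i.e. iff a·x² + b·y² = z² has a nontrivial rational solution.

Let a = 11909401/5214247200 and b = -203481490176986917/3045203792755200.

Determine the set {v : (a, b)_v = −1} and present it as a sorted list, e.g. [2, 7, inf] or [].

(a, b) ≡ (2, -68034) mod (ℚ^×)²; places V = {2, 3, 5, 7, 17, 23, 29, 37, ∞}.
(a,b)_3: α=-2, u≡2; β=-3, v≡2 (mod 3); (2|3)=-1, (2|3)=-1; sign (−1)^0·-1^-3·-1^-2 = -1.
(a,b)_29: α=2, u≡21; β=7, v≡12 (mod 29); (21|29)=-1, (12|29)=-1; sign (−1)^0·-1^7·-1^2 = -1.
(a,b)_7: α=2, u≡2; β=4, v≡6 (mod 7); (2|7)=+1, (6|7)=-1; sign (−1)^0·+1^4·-1^2 = +1.
(a,b)_5: α=-2, u≡2; β=-2, v≡1 (mod 5); (2|5)=-1, (1|5)=+1; sign (−1)^0·-1^-2·+1^-2 = +1.
(a,b)_2: α=-5, β=-9; u≡1, v≡7 (mod 8); ε(u)ε(v)=0·1, αω(v)=-5·0, βω(u)=-9·0; sum ≡ 0  ⇒  +1.
(a,b)_23: α=-2, u≡2; β=-5, v≡13 (mod 23); (2|23)=+1, (13|23)=+1; sign (−1)^0·+1^-5·+1^-2 = +1.
(a,b)_37: α=-2, u≡5; β=-2, v≡28 (mod 37); (5|37)=-1, (28|37)=+1; sign (−1)^0·-1^-2·+1^-2 = +1.
(a,b)_∞: sgn(2)=+, sgn(-68034)=−, so +1.
(a,b)_17: α=2, u≡2; β=3, v≡11 (mod 17); (2|17)=+1, (11|17)=-1; sign (−1)^0·+1^3·-1^2 = +1.
Ram(2, -68034) = {3, 29}; no ℚ_3-point on the conic.

[3, 29]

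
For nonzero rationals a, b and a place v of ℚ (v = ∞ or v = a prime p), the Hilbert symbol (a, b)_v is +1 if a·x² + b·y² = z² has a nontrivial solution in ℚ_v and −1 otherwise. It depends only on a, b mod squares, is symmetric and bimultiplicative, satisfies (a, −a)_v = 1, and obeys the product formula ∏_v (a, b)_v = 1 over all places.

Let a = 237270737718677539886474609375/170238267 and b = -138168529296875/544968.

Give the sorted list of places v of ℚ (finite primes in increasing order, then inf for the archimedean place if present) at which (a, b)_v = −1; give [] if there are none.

Mod squares: a ≡ 2805, b ≡ -70. Check v ∈ {∞, 2, 3, 5, 7, 11, 17, 29, 31}.
v=5: a=5^15·(≡1), b=5^9·(≡1) mod 5; (1|5)=+1, (1|5)=+1; (−1)^{15·9·2}·(+1)^9·(+1)^15 = +1.
v=2: v_2(a)=0, v_2(b)=-3; units ≡ 5, 5 (mod 8); ε·ε+αω+βω = 0·0+0·1+-3·1 ≡ 1  ⇒  (a,b)_2 = -1.
v=17: a=17^7·(≡10), b=17^4·(≡15) mod 17; (10|17)=-1, (15|17)=+1; (−1)^{7·4·8}·(-1)^4·(+1)^7 = +1.
v=7: a=7^6·(≡5), b=7^1·(≡2) mod 7; (5|7)=-1, (2|7)=+1; (−1)^{6·1·3}·(-1)^1·(+1)^6 = -1.
v=∞: 2805 > 0 and -70 < 0  ⇒  (a,b)_∞ = +1.
v=3: a=3^-11·(≡2), b=3^-4·(≡2) mod 3; (2|3)=-1, (2|3)=-1; (−1)^{-11·-4·1}·(-1)^-4·(-1)^-11 = -1.
v=31: a=31^-2·(≡15), b=31^0·(≡11) mod 31; (15|31)=-1, (11|31)=-1; (−1)^{-2·0·15}·(-1)^0·(-1)^-2 = +1.
v=11: a=11^5·(≡10), b=11^2·(≡10) mod 11; (10|11)=-1, (10|11)=-1; (−1)^{5·2·5}·(-1)^2·(-1)^5 = -1.
v=29: a=29^0·(≡2), b=29^-2·(≡15) mod 29; (2|29)=-1, (15|29)=-1; (−1)^{0·-2·14}·(-1)^-2·(-1)^0 = +1.
Ram(2805, -70) = {2, 3, 7, 11}; no ℚ_2-point on the conic.

[2, 3, 7, 11]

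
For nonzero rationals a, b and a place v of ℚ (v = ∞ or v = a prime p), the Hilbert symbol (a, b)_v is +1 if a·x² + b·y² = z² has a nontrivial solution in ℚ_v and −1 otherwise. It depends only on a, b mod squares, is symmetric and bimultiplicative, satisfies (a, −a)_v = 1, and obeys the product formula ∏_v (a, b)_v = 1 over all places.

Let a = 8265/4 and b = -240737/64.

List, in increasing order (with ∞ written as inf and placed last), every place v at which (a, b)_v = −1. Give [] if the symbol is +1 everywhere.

[5, 17, 19, 29]

(a, b) ≡ (8265, -17) mod (ℚ^×)²; places V = {2, 3, 5, 7, 17, 19, 29, ∞}.
(a,b)_7: α=0, u≡3; β=2, v≡1 (mod 7); (3|7)=-1, (1|7)=+1; sign (−1)^0·-1^2·+1^0 = +1.
(a,b)_2: α=-2, β=-6; u≡1, v≡7 (mod 8); ε(u)ε(v)=0·1, αω(v)=-2·0, βω(u)=-6·0; sum ≡ 0  ⇒  +1.
(a,b)_19: α=1, u≡9; β=0, v≡18 (mod 19); (9|19)=+1, (18|19)=-1; sign (−1)^0·+1^0·-1^1 = -1.
(a,b)_29: α=1, u≡6; β=0, v≡18 (mod 29); (6|29)=+1, (18|29)=-1; sign (−1)^0·+1^0·-1^1 = -1.
(a,b)_17: α=0, u≡5; β=3, v≡8 (mod 17); (5|17)=-1, (8|17)=+1; sign (−1)^0·-1^3·+1^0 = -1.
(a,b)_∞: sgn(8265)=+, sgn(-17)=−, so +1.
(a,b)_3: α=1, u≡1; β=0, v≡1 (mod 3); (1|3)=+1, (1|3)=+1; sign (−1)^0·+1^0·+1^1 = +1.
(a,b)_5: α=1, u≡2; β=0, v≡2 (mod 5); (2|5)=-1, (2|5)=-1; sign (−1)^0·-1^0·-1^1 = -1.
(8265, -17 / ℚ) ramifies at {5, 17, 19, 29}: a division algebra.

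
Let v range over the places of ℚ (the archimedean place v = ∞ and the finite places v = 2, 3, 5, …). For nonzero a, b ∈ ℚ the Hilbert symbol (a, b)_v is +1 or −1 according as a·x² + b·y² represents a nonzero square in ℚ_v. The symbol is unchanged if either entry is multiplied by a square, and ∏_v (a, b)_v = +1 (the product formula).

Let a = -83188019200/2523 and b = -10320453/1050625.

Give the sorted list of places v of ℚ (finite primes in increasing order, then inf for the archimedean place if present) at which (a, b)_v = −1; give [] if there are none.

[2, 3, 23, inf]

Mod squares: a ≡ -14421, b ≡ -13. Check v ∈ {∞, 2, 3, 5, 11, 13, 19, 23, 29, 41}.
v=41: a=41^0·(≡26), b=41^-2·(≡19) mod 41; (26|41)=-1, (19|41)=-1; (−1)^{0·-2·20}·(-1)^-2·(-1)^0 = +1.
v=∞: -14421 < 0 and -13 < 0  ⇒  (a,b)_∞ = -1.
v=3: a=3^-1·(≡2), b=3^8·(≡2) mod 3; (2|3)=-1, (2|3)=-1; (−1)^{-1·8·1}·(-1)^8·(-1)^-1 = -1.
v=11: a=11^1·(≡3), b=11^2·(≡3) mod 11; (3|11)=+1, (3|11)=+1; (−1)^{1·2·5}·(+1)^2·(+1)^1 = +1.
v=29: a=29^-2·(≡27), b=29^0·(≡23) mod 29; (27|29)=-1, (23|29)=+1; (−1)^{-2·0·14}·(-1)^0·(+1)^-2 = +1.
v=5: a=5^2·(≡4), b=5^-4·(≡2) mod 5; (4|5)=+1, (2|5)=-1; (−1)^{2·-4·2}·(+1)^-4·(-1)^2 = +1.
v=13: a=13^2·(≡10), b=13^1·(≡4) mod 13; (10|13)=+1, (4|13)=+1; (−1)^{2·1·6}·(+1)^1·(+1)^2 = +1.
v=19: a=19^1·(≡11), b=19^0·(≡5) mod 19; (11|19)=+1, (5|19)=+1; (−1)^{1·0·9}·(+1)^0·(+1)^1 = +1.
v=23: a=23^1·(≡19), b=23^0·(≡22) mod 23; (19|23)=-1, (22|23)=-1; (−1)^{1·0·11}·(-1)^0·(-1)^1 = -1.
v=2: v_2(a)=12, v_2(b)=0; units ≡ 3, 3 (mod 8); ε·ε+αω+βω = 1·1+12·1+0·1 ≡ 1  ⇒  (a,b)_2 = -1.
(-14421, -13 / ℚ) ramifies at {2, 3, 23, ∞}: a division algebra.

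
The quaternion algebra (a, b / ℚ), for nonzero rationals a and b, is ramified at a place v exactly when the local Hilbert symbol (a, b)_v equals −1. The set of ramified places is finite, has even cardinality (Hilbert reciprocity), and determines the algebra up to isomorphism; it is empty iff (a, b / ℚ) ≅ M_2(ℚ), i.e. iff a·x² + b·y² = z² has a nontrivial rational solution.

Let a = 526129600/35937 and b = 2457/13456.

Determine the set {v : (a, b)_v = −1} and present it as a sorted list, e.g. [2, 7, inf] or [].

[13, 23]

Mod squares: a ≡ 12903, b ≡ 273. Check v ∈ {∞, 2, 3, 5, 7, 11, 13, 17, 23, 29}.
v=2: v_2(a)=6, v_2(b)=-4; units ≡ 7, 1 (mod 8); ε·ε+αω+βω = 1·0+6·0+-4·0 ≡ 0  ⇒  (a,b)_2 = +1.
v=29: a=29^2·(≡2), b=29^-2·(≡14) mod 29; (2|29)=-1, (14|29)=-1; (−1)^{2·-2·14}·(-1)^-2·(-1)^2 = +1.
v=5: a=5^2·(≡2), b=5^0·(≡2) mod 5; (2|5)=-1, (2|5)=-1; (−1)^{2·0·2}·(-1)^0·(-1)^2 = +1.
v=3: a=3^-3·(≡2), b=3^3·(≡1) mod 3; (2|3)=-1, (1|3)=+1; (−1)^{-3·3·1}·(-1)^3·(+1)^-3 = +1.
v=17: a=17^1·(≡6), b=17^0·(≡1) mod 17; (6|17)=-1, (1|17)=+1; (−1)^{1·0·8}·(-1)^0·(+1)^1 = +1.
v=11: a=11^-3·(≡8), b=11^0·(≡5) mod 11; (8|11)=-1, (5|11)=+1; (−1)^{-3·0·5}·(-1)^0·(+1)^-3 = +1.
v=7: a=7^0·(≡4), b=7^1·(≡4) mod 7; (4|7)=+1, (4|7)=+1; (−1)^{0·1·3}·(+1)^1·(+1)^0 = +1.
v=13: a=13^0·(≡7), b=13^1·(≡7) mod 13; (7|13)=-1, (7|13)=-1; (−1)^{0·1·6}·(-1)^1·(-1)^0 = -1.
v=23: a=23^1·(≡4), b=23^0·(≡19) mod 23; (4|23)=+1, (19|23)=-1; (−1)^{1·0·11}·(+1)^0·(-1)^1 = -1.
v=∞: 12903 > 0 and 273 > 0  ⇒  (a,b)_∞ = +1.
(12903, 273 / ℚ) ramifies at {13, 23}: a division algebra.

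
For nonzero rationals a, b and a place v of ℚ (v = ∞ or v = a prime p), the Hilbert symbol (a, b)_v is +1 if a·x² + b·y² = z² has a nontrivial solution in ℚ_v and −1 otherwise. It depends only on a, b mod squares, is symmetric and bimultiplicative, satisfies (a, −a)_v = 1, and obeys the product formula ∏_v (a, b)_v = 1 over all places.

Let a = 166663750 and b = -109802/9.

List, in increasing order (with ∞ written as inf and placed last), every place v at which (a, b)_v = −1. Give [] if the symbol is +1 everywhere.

Mod squares: a ≡ 266662, b ≡ -109802. Check v ∈ {∞, 2, 3, 5, 7, 11, 17, 23, 31}.
v=5: a=5^4·(≡2), b=5^0·(≡2) mod 5; (2|5)=-1, (2|5)=-1; (−1)^{4·0·2}·(-1)^0·(-1)^4 = +1.
v=11: a=11^1·(≡4), b=11^1·(≡8) mod 11; (4|11)=+1, (8|11)=-1; (−1)^{1·1·5}·(+1)^1·(-1)^1 = +1.
v=17: a=17^1·(≡3), b=17^0·(≡2) mod 17; (3|17)=-1, (2|17)=+1; (−1)^{1·0·8}·(-1)^0·(+1)^1 = +1.
v=23: a=23^1·(≡8), b=23^1·(≡19) mod 23; (8|23)=+1, (19|23)=-1; (−1)^{1·1·11}·(+1)^1·(-1)^1 = +1.
v=3: a=3^0·(≡1), b=3^-2·(≡1) mod 3; (1|3)=+1, (1|3)=+1; (−1)^{0·-2·1}·(+1)^-2·(+1)^0 = +1.
v=7: a=7^0·(≡1), b=7^1·(≡4) mod 7; (1|7)=+1, (4|7)=+1; (−1)^{0·1·3}·(+1)^1·(+1)^0 = +1.
v=∞: 266662 > 0 and -109802 < 0  ⇒  (a,b)_∞ = +1.
v=2: v_2(a)=1, v_2(b)=1; units ≡ 3, 3 (mod 8); ε·ε+αω+βω = 1·1+1·1+1·1 ≡ 1  ⇒  (a,b)_2 = -1.
v=31: a=31^1·(≡13), b=31^1·(≡6) mod 31; (13|31)=-1, (6|31)=-1; (−1)^{1·1·15}·(-1)^1·(-1)^1 = -1.
Ram(266662, -109802) = {2, 31}; no ℚ_2-point on the conic.

[2, 31]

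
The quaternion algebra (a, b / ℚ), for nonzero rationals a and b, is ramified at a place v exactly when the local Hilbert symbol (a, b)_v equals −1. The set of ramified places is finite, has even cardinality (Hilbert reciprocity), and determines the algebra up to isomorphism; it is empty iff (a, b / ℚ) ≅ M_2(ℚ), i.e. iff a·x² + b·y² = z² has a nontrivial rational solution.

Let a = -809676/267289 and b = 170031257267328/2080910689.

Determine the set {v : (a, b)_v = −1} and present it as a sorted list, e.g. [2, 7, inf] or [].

Mod squares: a ≡ -51, b ≡ 2. Check v ∈ {∞, 2, 3, 7, 11, 13, 17, 29, 31, 47}.
v=47: a=47^-2·(≡45), b=47^0·(≡25) mod 47; (45|47)=-1, (25|47)=+1; (−1)^{-2·0·23}·(-1)^0·(+1)^-2 = +1.
v=31: a=31^0·(≡24), b=31^2·(≡19) mod 31; (24|31)=-1, (19|31)=+1; (−1)^{0·2·15}·(-1)^2·(+1)^0 = +1.
v=11: a=11^-2·(≡5), b=11^-4·(≡8) mod 11; (5|11)=+1, (8|11)=-1; (−1)^{-2·-4·5}·(+1)^-4·(-1)^-2 = +1.
v=13: a=13^0·(≡9), b=13^-2·(≡2) mod 13; (9|13)=+1, (2|13)=-1; (−1)^{0·-2·6}·(+1)^-2·(-1)^0 = +1.
v=2: v_2(a)=2, v_2(b)=7; units ≡ 5, 1 (mod 8); ε·ε+αω+βω = 0·0+2·0+7·1 ≡ 1  ⇒  (a,b)_2 = -1.
v=7: a=7^2·(≡3), b=7^0·(≡4) mod 7; (3|7)=-1, (4|7)=+1; (−1)^{2·0·3}·(-1)^0·(+1)^2 = +1.
v=∞: -51 < 0 and 2 > 0  ⇒  (a,b)_∞ = +1.
v=29: a=29^0·(≡28), b=29^-2·(≡14) mod 29; (28|29)=+1, (14|29)=-1; (−1)^{0·-2·14}·(+1)^-2·(-1)^0 = +1.
v=3: a=3^5·(≡1), b=3^14·(≡2) mod 3; (1|3)=+1, (2|3)=-1; (−1)^{5·14·1}·(+1)^14·(-1)^5 = -1.
v=17: a=17^1·(≡14), b=17^2·(≡13) mod 17; (14|17)=-1, (13|17)=+1; (−1)^{1·2·8}·(-1)^2·(+1)^1 = +1.
(-51, 2 / ℚ) ramifies at {2, 3}: a division algebra.

[2, 3]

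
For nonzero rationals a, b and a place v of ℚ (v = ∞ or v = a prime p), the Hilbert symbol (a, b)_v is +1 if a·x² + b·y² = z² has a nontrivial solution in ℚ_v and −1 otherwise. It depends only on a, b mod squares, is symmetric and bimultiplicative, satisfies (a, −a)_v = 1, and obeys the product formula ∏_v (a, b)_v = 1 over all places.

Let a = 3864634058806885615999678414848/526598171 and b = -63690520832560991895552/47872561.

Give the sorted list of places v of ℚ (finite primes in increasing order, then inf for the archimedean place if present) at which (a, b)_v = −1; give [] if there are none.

[2, 11, 29, 31]

(a, b) ≡ (69223, -713) mod (ℚ^×)²; places V = {2, 3, 7, 11, 13, 17, 19, 23, 29, 31, 37, ∞}.
(a,b)_11: α=-3, u≡3; β=-2, v≡10 (mod 11); (3|11)=+1, (10|11)=-1; sign (−1)^0·+1^-2·-1^-3 = -1.
(a,b)_37: α=-2, u≡10; β=-2, v≡10 (mod 37); (10|37)=+1, (10|37)=+1; sign (−1)^0·+1^-2·+1^-2 = +1.
(a,b)_13: α=4, u≡7; β=4, v≡8 (mod 13); (7|13)=-1, (8|13)=-1; sign (−1)^0·-1^4·-1^4 = +1.
(a,b)_23: α=2, u≡13; β=1, v≡7 (mod 23); (13|23)=+1, (7|23)=-1; sign (−1)^0·+1^1·-1^2 = +1.
(a,b)_31: α=3, u≡14; β=3, v≡7 (mod 31); (14|31)=+1, (7|31)=+1; sign (−1)^1·+1^3·+1^3 = -1.
(a,b)_29: α=3, u≡25; β=2, v≡17 (mod 29); (25|29)=+1, (17|29)=-1; sign (−1)^0·+1^2·-1^3 = -1.
(a,b)_7: α=1, u≡5; β=0, v≡1 (mod 7); (5|7)=-1, (1|7)=+1; sign (−1)^0·-1^0·+1^1 = +1.
(a,b)_3: α=12, u≡1; β=10, v≡1 (mod 3); (1|3)=+1, (1|3)=+1; sign (−1)^0·+1^10·+1^12 = +1.
(a,b)_2: α=18, β=16; u≡7, v≡7 (mod 8); ε(u)ε(v)=1·1, αω(v)=18·0, βω(u)=16·0; sum ≡ 1  ⇒  -1.
(a,b)_17: α=-2, u≡16; β=-2, v≡15 (mod 17); (16|17)=+1, (15|17)=+1; sign (−1)^0·+1^-2·+1^-2 = +1.
(a,b)_∞: sgn(69223)=+, sgn(-713)=−, so +1.
(a,b)_19: α=2, u≡17; β=0, v≡6 (mod 19); (17|19)=+1, (6|19)=+1; sign (−1)^0·+1^0·+1^2 = +1.
|Ram(69223, -713)| = 4, even; anisotropic at {2, 11, 29, 31}.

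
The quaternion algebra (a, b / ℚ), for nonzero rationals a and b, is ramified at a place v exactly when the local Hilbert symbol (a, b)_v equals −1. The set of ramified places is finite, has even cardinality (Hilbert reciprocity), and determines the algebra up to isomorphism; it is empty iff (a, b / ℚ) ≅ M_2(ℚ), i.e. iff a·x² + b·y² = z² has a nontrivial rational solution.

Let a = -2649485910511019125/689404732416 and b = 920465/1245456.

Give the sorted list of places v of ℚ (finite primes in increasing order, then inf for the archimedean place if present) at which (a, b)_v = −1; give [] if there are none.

[]

Mod squares: a ≡ -5365, b ≡ 65. Check v ∈ {∞, 2, 3, 5, 7, 13, 17, 29, 31, 37}.
v=13: a=13^6·(≡3), b=13^1·(≡5) mod 13; (3|13)=+1, (5|13)=-1; (−1)^{6·1·6}·(+1)^1·(-1)^6 = +1.
v=2: v_2(a)=-10, v_2(b)=-4; units ≡ 3, 1 (mod 8); ε·ε+αω+βω = 1·0+-10·0+-4·1 ≡ 0  ⇒  (a,b)_2 = +1.
v=29: a=29^1·(≡8), b=29^0·(≡20) mod 29; (8|29)=-1, (20|29)=+1; (−1)^{1·0·14}·(-1)^0·(+1)^1 = +1.
v=17: a=17^4·(≡12), b=17^2·(≡3) mod 17; (12|17)=-1, (3|17)=-1; (−1)^{4·2·8}·(-1)^2·(-1)^4 = +1.
v=3: a=3^-6·(≡2), b=3^-4·(≡2) mod 3; (2|3)=-1, (2|3)=-1; (−1)^{-6·-4·1}·(-1)^-4·(-1)^-6 = +1.
v=∞: -5365 < 0 and 65 > 0  ⇒  (a,b)_∞ = +1.
v=7: a=7^2·(≡1), b=7^2·(≡2) mod 7; (1|7)=+1, (2|7)=+1; (−1)^{2·2·3}·(+1)^2·(+1)^2 = +1.
v=37: a=37^1·(≡12), b=37^0·(≡21) mod 37; (12|37)=+1, (21|37)=+1; (−1)^{1·0·18}·(+1)^0·(+1)^1 = +1.
v=31: a=31^-4·(≡24), b=31^-2·(≡3) mod 31; (24|31)=-1, (3|31)=-1; (−1)^{-4·-2·15}·(-1)^-2·(-1)^-4 = +1.
v=5: a=5^3·(≡2), b=5^1·(≡3) mod 5; (2|5)=-1, (3|5)=-1; (−1)^{3·1·2}·(-1)^1·(-1)^3 = +1.
Ram(a, b) = ∅: the form -5365·x² + 65·y² − z² is isotropic over every ℚ_v, so by Hasse–Minkowski it is isotropic over ℚ.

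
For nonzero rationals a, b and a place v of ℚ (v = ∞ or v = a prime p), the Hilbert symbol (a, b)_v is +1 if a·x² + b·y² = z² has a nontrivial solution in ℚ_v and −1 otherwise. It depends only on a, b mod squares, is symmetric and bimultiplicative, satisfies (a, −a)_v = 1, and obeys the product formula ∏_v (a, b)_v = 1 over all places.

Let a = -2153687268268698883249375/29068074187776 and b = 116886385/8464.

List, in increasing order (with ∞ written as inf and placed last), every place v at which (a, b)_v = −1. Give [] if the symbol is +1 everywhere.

[13, 31]

Mod squares: a ≡ -1209, b ≡ 385. Check v ∈ {∞, 2, 3, 5, 7, 11, 13, 17, 19, 23, 29, 31, 41}.
v=29: a=29^4·(≡1), b=29^2·(≡3) mod 29; (1|29)=+1, (3|29)=-1; (−1)^{4·2·14}·(+1)^2·(-1)^4 = +1.
v=2: v_2(a)=-10, v_2(b)=-4; units ≡ 7, 1 (mod 8); ε·ε+αω+βω = 1·0+-10·0+-4·0 ≡ 0  ⇒  (a,b)_2 = +1.
v=17: a=17^-2·(≡8), b=17^0·(≡11) mod 17; (8|17)=+1, (11|17)=-1; (−1)^{-2·0·8}·(+1)^0·(-1)^-2 = +1.
v=13: a=13^-1·(≡2), b=13^0·(≡5) mod 13; (2|13)=-1, (5|13)=-1; (−1)^{-1·0·6}·(-1)^0·(-1)^-1 = -1.
v=31: a=31^1·(≡17), b=31^0·(≡17) mod 31; (17|31)=-1, (17|31)=-1; (−1)^{1·0·15}·(-1)^0·(-1)^1 = -1.
v=∞: -1209 < 0 and 385 > 0  ⇒  (a,b)_∞ = +1.
v=3: a=3^-3·(≡2), b=3^0·(≡1) mod 3; (2|3)=-1, (1|3)=+1; (−1)^{-3·0·1}·(-1)^0·(+1)^-3 = +1.
v=5: a=5^4·(≡1), b=5^1·(≡3) mod 5; (1|5)=+1, (3|5)=-1; (−1)^{4·1·2}·(+1)^1·(-1)^4 = +1.
v=41: a=41^2·(≡16), b=41^0·(≡1) mod 41; (16|41)=+1, (1|41)=+1; (−1)^{2·0·20}·(+1)^0·(+1)^2 = +1.
v=23: a=23^-4·(≡5), b=23^-2·(≡14) mod 23; (5|23)=-1, (14|23)=-1; (−1)^{-4·-2·11}·(-1)^-2·(-1)^-4 = +1.
v=7: a=7^2·(≡1), b=7^1·(≡3) mod 7; (1|7)=+1, (3|7)=-1; (−1)^{2·1·3}·(+1)^1·(-1)^2 = +1.
v=11: a=11^4·(≡5), b=11^1·(≡7) mod 11; (5|11)=+1, (7|11)=-1; (−1)^{4·1·5}·(+1)^1·(-1)^4 = +1.
v=19: a=19^4·(≡5), b=19^2·(≡7) mod 19; (5|19)=+1, (7|19)=+1; (−1)^{4·2·9}·(+1)^2·(+1)^4 = +1.
(-1209, 385 / ℚ) ramifies at {13, 31}: a division algebra.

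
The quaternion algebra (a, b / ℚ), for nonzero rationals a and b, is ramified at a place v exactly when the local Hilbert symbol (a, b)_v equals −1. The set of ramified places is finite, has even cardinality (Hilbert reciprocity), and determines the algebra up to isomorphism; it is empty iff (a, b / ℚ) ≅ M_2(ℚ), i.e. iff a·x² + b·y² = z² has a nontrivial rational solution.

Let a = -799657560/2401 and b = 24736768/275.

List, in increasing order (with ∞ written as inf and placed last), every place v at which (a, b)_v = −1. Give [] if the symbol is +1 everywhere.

[5, 11, 13, 17, 19, 29]

Mod squares: a ≡ -41990, b ≡ 5423. Check v ∈ {∞, 2, 3, 5, 7, 11, 13, 17, 19, 23, 29}.
v=11: a=11^0·(≡8), b=11^-1·(≡4) mod 11; (8|11)=-1, (4|11)=+1; (−1)^{0·-1·5}·(-1)^-1·(+1)^0 = -1.
v=7: a=7^-4·(≡5), b=7^2·(≡3) mod 7; (5|7)=-1, (3|7)=-1; (−1)^{-4·2·3}·(-1)^2·(-1)^-4 = +1.
v=23: a=23^2·(≡9), b=23^0·(≡8) mod 23; (9|23)=+1, (8|23)=+1; (−1)^{2·0·11}·(+1)^0·(+1)^2 = +1.
v=3: a=3^2·(≡1), b=3^0·(≡2) mod 3; (1|3)=+1, (2|3)=-1; (−1)^{2·0·1}·(+1)^0·(-1)^2 = +1.
v=5: a=5^1·(≡3), b=5^-2·(≡3) mod 5; (3|5)=-1, (3|5)=-1; (−1)^{1·-2·2}·(-1)^-2·(-1)^1 = -1.
v=∞: -41990 < 0 and 5423 > 0  ⇒  (a,b)_∞ = +1.
v=2: v_2(a)=3, v_2(b)=10; units ≡ 5, 7 (mod 8); ε·ε+αω+βω = 0·1+3·0+10·1 ≡ 0  ⇒  (a,b)_2 = +1.
v=29: a=29^0·(≡3), b=29^1·(≡28) mod 29; (3|29)=-1, (28|29)=+1; (−1)^{0·1·14}·(-1)^1·(+1)^0 = -1.
v=13: a=13^1·(≡5), b=13^0·(≡2) mod 13; (5|13)=-1, (2|13)=-1; (−1)^{1·0·6}·(-1)^0·(-1)^1 = -1.
v=19: a=19^1·(≡3), b=19^0·(≡13) mod 19; (3|19)=-1, (13|19)=-1; (−1)^{1·0·9}·(-1)^0·(-1)^1 = -1.
v=17: a=17^1·(≡12), b=17^1·(≡2) mod 17; (12|17)=-1, (2|17)=+1; (−1)^{1·1·8}·(-1)^1·(+1)^1 = -1.
Ram(-41990, 5423) = {5, 11, 13, 17, 19, 29}; no ℚ_5-point on the conic.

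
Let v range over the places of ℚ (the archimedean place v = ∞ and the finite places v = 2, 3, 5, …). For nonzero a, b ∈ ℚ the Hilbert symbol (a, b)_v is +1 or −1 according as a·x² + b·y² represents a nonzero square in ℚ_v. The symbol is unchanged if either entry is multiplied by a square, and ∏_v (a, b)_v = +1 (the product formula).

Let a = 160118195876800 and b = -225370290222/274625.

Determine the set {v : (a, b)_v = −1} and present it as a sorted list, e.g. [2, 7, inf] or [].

(a, b) ≡ (7, -4030) mod (ℚ^×)²; places V = {2, 3, 5, 7, 11, 13, 19, 29, 31, ∞}.
(a,b)_2: α=6, β=1; u≡7, v≡1 (mod 8); ε(u)ε(v)=1·0, αω(v)=6·0, βω(u)=1·0; sum ≡ 0  ⇒  +1.
(a,b)_∞: sgn(7)=+, sgn(-4030)=−, so +1.
(a,b)_19: α=2, u≡11; β=0, v≡4 (mod 19); (11|19)=+1, (4|19)=+1; sign (−1)^0·+1^0·+1^2 = +1.
(a,b)_7: α=3, u≡4; β=2, v≡2 (mod 7); (4|7)=+1, (2|7)=+1; sign (−1)^0·+1^2·+1^3 = +1.
(a,b)_13: α=0, u≡5; β=-3, v≡5 (mod 13); (5|13)=-1, (5|13)=-1; sign (−1)^0·-1^-3·-1^0 = -1.
(a,b)_5: α=2, u≡2; β=-3, v≡4 (mod 5); (2|5)=-1, (4|5)=+1; sign (−1)^0·-1^-3·+1^2 = -1.
(a,b)_11: α=0, u≡7; β=2, v≡8 (mod 11); (7|11)=-1, (8|11)=-1; sign (−1)^0·-1^2·-1^0 = +1.
(a,b)_3: α=0, u≡1; β=6, v≡2 (mod 3); (1|3)=+1, (2|3)=-1; sign (−1)^0·+1^6·-1^0 = +1.
(a,b)_29: α=2, u≡5; β=2, v≡1 (mod 29); (5|29)=+1, (1|29)=+1; sign (−1)^0·+1^2·+1^2 = +1.
(a,b)_31: α=2, u≡2; β=1, v≡8 (mod 31); (2|31)=+1, (8|31)=+1; sign (−1)^0·+1^1·+1^2 = +1.
Ram(7, -4030) = {5, 13}; no ℚ_5-point on the conic.

[5, 13]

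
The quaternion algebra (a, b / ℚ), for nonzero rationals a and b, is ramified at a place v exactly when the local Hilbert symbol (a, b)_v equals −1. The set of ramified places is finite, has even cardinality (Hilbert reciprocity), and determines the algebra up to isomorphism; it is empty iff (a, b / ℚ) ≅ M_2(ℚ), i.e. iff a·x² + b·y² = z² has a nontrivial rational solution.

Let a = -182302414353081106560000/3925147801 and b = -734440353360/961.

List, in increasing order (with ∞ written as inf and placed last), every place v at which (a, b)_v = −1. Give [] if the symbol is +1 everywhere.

(a, b) ≡ (-21, -285) mod (ℚ^×)²; places V = {2, 3, 5, 7, 19, 23, 31, 37, 43, 47, ∞}.
(a,b)_5: α=4, u≡4; β=1, v≡3 (mod 5); (4|5)=+1, (3|5)=-1; sign (−1)^0·+1^1·-1^4 = +1.
(a,b)_2: α=10, β=4; u≡3, v≡3 (mod 8); ε(u)ε(v)=1·1, αω(v)=10·1, βω(u)=4·1; sum ≡ 1  ⇒  -1.
(a,b)_3: α=3, u≡2; β=1, v≡1 (mod 3); (2|3)=-1, (1|3)=+1; sign (−1)^1·-1^1·+1^3 = +1.
(a,b)_19: α=2, u≡11; β=1, v≡11 (mod 19); (11|19)=+1, (11|19)=+1; sign (−1)^0·+1^1·+1^2 = +1.
(a,b)_31: α=-2, u≡14; β=-2, v≡2 (mod 31); (14|31)=+1, (2|31)=+1; sign (−1)^0·+1^-2·+1^-2 = +1.
(a,b)_47: α=-2, u≡38; β=0, v≡38 (mod 47); (38|47)=-1, (38|47)=-1; sign (−1)^0·-1^0·-1^-2 = +1.
(a,b)_∞: sgn(-21)=−, sgn(-285)=−, so -1.
(a,b)_37: α=2, u≡28; β=2, v≡12 (mod 37); (28|37)=+1, (12|37)=+1; sign (−1)^0·+1^2·+1^2 = +1.
(a,b)_23: α=2, u≡6; β=0, v≡7 (mod 23); (6|23)=+1, (7|23)=-1; sign (−1)^0·+1^0·-1^2 = +1.
(a,b)_7: α=9, u≡4; β=6, v≡1 (mod 7); (4|7)=+1, (1|7)=+1; sign (−1)^0·+1^6·+1^9 = +1.
(a,b)_43: α=-2, u≡18; β=0, v≡21 (mod 43); (18|43)=-1, (21|43)=+1; sign (−1)^0·-1^0·+1^-2 = +1.
|Ram(-21, -285)| = 2, even; anisotropic at {2, ∞}.

[2, inf]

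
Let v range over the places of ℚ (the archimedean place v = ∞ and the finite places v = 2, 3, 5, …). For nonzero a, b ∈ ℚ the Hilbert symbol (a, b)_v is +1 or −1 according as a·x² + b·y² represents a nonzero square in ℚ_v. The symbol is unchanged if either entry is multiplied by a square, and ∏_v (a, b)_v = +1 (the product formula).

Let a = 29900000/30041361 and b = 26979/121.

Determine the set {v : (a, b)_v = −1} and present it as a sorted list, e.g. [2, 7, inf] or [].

Mod squares: a ≡ 2990, b ≡ 51. Check v ∈ {∞, 2, 3, 5, 7, 11, 13, 17, 23, 29}.
v=13: a=13^1·(≡12), b=13^0·(≡1) mod 13; (12|13)=+1, (1|13)=+1; (−1)^{1·0·6}·(+1)^0·(+1)^1 = +1.
v=3: a=3^-6·(≡2), b=3^1·(≡2) mod 3; (2|3)=-1, (2|3)=-1; (−1)^{-6·1·1}·(-1)^1·(-1)^-6 = -1.
v=5: a=5^5·(≡3), b=5^0·(≡4) mod 5; (3|5)=-1, (4|5)=+1; (−1)^{5·0·2}·(-1)^0·(+1)^5 = +1.
v=17: a=17^0·(≡4), b=17^1·(≡3) mod 17; (4|17)=+1, (3|17)=-1; (−1)^{0·1·8}·(+1)^1·(-1)^0 = +1.
v=29: a=29^-2·(≡27), b=29^0·(≡25) mod 29; (27|29)=-1, (25|29)=+1; (−1)^{-2·0·14}·(-1)^0·(+1)^-2 = +1.
v=23: a=23^1·(≡21), b=23^2·(≡20) mod 23; (21|23)=-1, (20|23)=-1; (−1)^{1·2·11}·(-1)^2·(-1)^1 = -1.
v=∞: 2990 > 0 and 51 > 0  ⇒  (a,b)_∞ = +1.
v=11: a=11^0·(≡1), b=11^-2·(≡7) mod 11; (1|11)=+1, (7|11)=-1; (−1)^{0·-2·5}·(+1)^-2·(-1)^0 = +1.
v=7: a=7^-2·(≡4), b=7^0·(≡4) mod 7; (4|7)=+1, (4|7)=+1; (−1)^{-2·0·3}·(+1)^0·(+1)^-2 = +1.
v=2: v_2(a)=5, v_2(b)=0; units ≡ 7, 3 (mod 8); ε·ε+αω+βω = 1·1+5·1+0·0 ≡ 0  ⇒  (a,b)_2 = +1.
Ram(2990, 51) = {3, 23}; no ℚ_3-point on the conic.

[3, 23]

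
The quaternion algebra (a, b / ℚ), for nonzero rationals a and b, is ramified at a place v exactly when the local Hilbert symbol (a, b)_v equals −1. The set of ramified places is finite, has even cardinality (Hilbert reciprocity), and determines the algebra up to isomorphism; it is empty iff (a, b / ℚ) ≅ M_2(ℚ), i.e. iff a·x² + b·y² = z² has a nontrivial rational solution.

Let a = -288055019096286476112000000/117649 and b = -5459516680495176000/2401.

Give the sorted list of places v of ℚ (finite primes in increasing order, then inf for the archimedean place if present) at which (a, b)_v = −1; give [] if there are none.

[2, 5, 13, 31, 37, inf]

Mod squares: a ≡ -9945637, b ≡ -1885. Check v ∈ {∞, 2, 3, 5, 7, 13, 17, 23, 29, 31, 37}.
v=13: a=13^1·(≡4), b=13^1·(≡8) mod 13; (4|13)=+1, (8|13)=-1; (−1)^{1·1·6}·(+1)^1·(-1)^1 = -1.
v=37: a=37^3·(≡1), b=37^2·(≡8) mod 37; (1|37)=+1, (8|37)=-1; (−1)^{3·2·18}·(+1)^2·(-1)^3 = -1.
v=3: a=3^2·(≡2), b=3^2·(≡2) mod 3; (2|3)=-1, (2|3)=-1; (−1)^{2·2·1}·(-1)^2·(-1)^2 = +1.
v=7: a=7^-6·(≡6), b=7^-4·(≡5) mod 7; (6|7)=-1, (5|7)=-1; (−1)^{-6·-4·3}·(-1)^-4·(-1)^-6 = +1.
v=2: v_2(a)=10, v_2(b)=6; units ≡ 3, 3 (mod 8); ε·ε+αω+βω = 1·1+10·1+6·1 ≡ 1  ⇒  (a,b)_2 = -1.
v=17: a=17^2·(≡2), b=17^2·(≡13) mod 17; (2|17)=+1, (13|17)=+1; (−1)^{2·2·8}·(+1)^2·(+1)^2 = +1.
v=29: a=29^1·(≡4), b=29^1·(≡25) mod 29; (4|29)=+1, (25|29)=+1; (−1)^{1·1·14}·(+1)^1·(+1)^1 = +1.
v=5: a=5^6·(≡3), b=5^3·(≡2) mod 5; (3|5)=-1, (2|5)=-1; (−1)^{6·3·2}·(-1)^3·(-1)^6 = -1.
v=23: a=23^3·(≡3), b=23^2·(≡3) mod 23; (3|23)=+1, (3|23)=+1; (−1)^{3·2·11}·(+1)^2·(+1)^3 = +1.
v=∞: -9945637 < 0 and -1885 < 0  ⇒  (a,b)_∞ = -1.
v=31: a=31^3·(≡29), b=31^2·(≡17) mod 31; (29|31)=-1, (17|31)=-1; (−1)^{3·2·15}·(-1)^2·(-1)^3 = -1.
Ram(-9945637, -1885) = {2, 5, 13, 31, 37, ∞}; no ℚ_2-point on the conic.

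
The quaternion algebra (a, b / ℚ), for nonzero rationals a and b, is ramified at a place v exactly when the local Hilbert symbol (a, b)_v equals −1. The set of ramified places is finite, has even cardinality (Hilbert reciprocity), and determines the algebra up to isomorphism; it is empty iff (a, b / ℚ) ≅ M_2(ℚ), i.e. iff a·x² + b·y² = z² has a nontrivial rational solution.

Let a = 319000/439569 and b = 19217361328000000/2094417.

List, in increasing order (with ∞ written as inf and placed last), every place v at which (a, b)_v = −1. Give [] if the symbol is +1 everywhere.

[11, 17, 29, 37]

Mod squares: a ≡ 3190, b ≡ 200651. Check v ∈ {∞, 2, 3, 5, 11, 13, 17, 29, 37}.
v=5: a=5^3·(≡3), b=5^6·(≡1) mod 5; (3|5)=-1, (1|5)=+1; (−1)^{3·6·2}·(-1)^6·(+1)^3 = +1.
v=11: a=11^1·(≡9), b=11^3·(≡3) mod 11; (9|11)=+1, (3|11)=+1; (−1)^{1·3·5}·(+1)^3·(+1)^1 = -1.
v=2: v_2(a)=3, v_2(b)=10; units ≡ 3, 3 (mod 8); ε·ε+αω+βω = 1·1+3·1+10·1 ≡ 0  ⇒  (a,b)_2 = +1.
v=3: a=3^-2·(≡1), b=3^-6·(≡2) mod 3; (1|3)=+1, (2|3)=-1; (−1)^{-2·-6·1}·(+1)^-6·(-1)^-2 = +1.
v=37: a=37^0·(≡19), b=37^1·(≡34) mod 37; (19|37)=-1, (34|37)=+1; (−1)^{0·1·18}·(-1)^1·(+1)^0 = -1.
v=∞: 3190 > 0 and 200651 > 0  ⇒  (a,b)_∞ = +1.
v=29: a=29^1·(≡6), b=29^3·(≡17) mod 29; (6|29)=+1, (17|29)=-1; (−1)^{1·3·14}·(+1)^3·(-1)^1 = -1.
v=17: a=17^-2·(≡10), b=17^-1·(≡14) mod 17; (10|17)=-1, (14|17)=-1; (−1)^{-2·-1·8}·(-1)^-1·(-1)^-2 = -1.
v=13: a=13^-2·(≡6), b=13^-2·(≡12) mod 13; (6|13)=-1, (12|13)=+1; (−1)^{-2·-2·6}·(-1)^-2·(+1)^-2 = +1.
(3190, 200651 / ℚ) ramifies at {11, 17, 29, 37}: a division algebra.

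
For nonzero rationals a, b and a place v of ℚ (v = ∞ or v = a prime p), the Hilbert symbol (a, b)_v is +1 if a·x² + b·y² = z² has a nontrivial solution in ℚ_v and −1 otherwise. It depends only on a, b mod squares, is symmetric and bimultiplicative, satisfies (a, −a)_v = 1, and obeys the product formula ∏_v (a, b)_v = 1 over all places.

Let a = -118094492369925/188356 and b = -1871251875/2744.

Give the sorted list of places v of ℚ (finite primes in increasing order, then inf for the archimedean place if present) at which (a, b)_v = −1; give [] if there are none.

(a, b) ≡ (-37, -42) mod (ℚ^×)²; places V = {2, 3, 5, 7, 29, 31, 37, ∞}.
(a,b)_2: α=-2, β=-3; u≡3, v≡3 (mod 8); ε(u)ε(v)=1·1, αω(v)=-2·1, βω(u)=-3·1; sum ≡ 0  ⇒  +1.
(a,b)_7: α=-2, u≡6; β=-3, v≡4 (mod 7); (6|7)=-1, (4|7)=+1; sign (−1)^0·-1^-3·+1^-2 = -1.
(a,b)_3: α=4, u≡2; β=7, v≡1 (mod 3); (2|3)=-1, (1|3)=+1; sign (−1)^0·-1^7·+1^4 = -1.
(a,b)_5: α=2, u≡3; β=4, v≡3 (mod 5); (3|5)=-1, (3|5)=-1; sign (−1)^0·-1^4·-1^2 = +1.
(a,b)_37: α=5, u≡36; β=2, v≡15 (mod 37); (36|37)=+1, (15|37)=-1; sign (−1)^0·+1^2·-1^5 = -1.
(a,b)_31: α=-2, u≡20; β=0, v≡18 (mod 31); (20|31)=+1, (18|31)=+1; sign (−1)^0·+1^0·+1^-2 = +1.
(a,b)_29: α=2, u≡19; β=0, v≡23 (mod 29); (19|29)=-1, (23|29)=+1; sign (−1)^0·-1^0·+1^2 = +1.
(a,b)_∞: sgn(-37)=−, sgn(-42)=−, so -1.
Ram(-37, -42) = {3, 7, 37, ∞}; no ℚ_3-point on the conic.

[3, 7, 37, inf]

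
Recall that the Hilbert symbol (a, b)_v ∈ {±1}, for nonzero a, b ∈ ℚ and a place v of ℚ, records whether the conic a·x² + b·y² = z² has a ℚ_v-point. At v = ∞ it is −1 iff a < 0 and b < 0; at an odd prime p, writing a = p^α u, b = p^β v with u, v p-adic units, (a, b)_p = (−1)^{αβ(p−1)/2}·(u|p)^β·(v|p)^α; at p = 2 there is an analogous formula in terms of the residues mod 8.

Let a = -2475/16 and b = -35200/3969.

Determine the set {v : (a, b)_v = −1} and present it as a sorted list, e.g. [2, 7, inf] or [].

[2, inf]

Mod squares: a ≡ -11, b ≡ -22. Check v ∈ {∞, 2, 3, 5, 7, 11}.
v=5: a=5^2·(≡1), b=5^2·(≡3) mod 5; (1|5)=+1, (3|5)=-1; (−1)^{2·2·2}·(+1)^2·(-1)^2 = +1.
v=3: a=3^2·(≡1), b=3^-4·(≡2) mod 3; (1|3)=+1, (2|3)=-1; (−1)^{2·-4·1}·(+1)^-4·(-1)^2 = +1.
v=∞: -11 < 0 and -22 < 0  ⇒  (a,b)_∞ = -1.
v=2: v_2(a)=-4, v_2(b)=7; units ≡ 5, 5 (mod 8); ε·ε+αω+βω = 0·0+-4·1+7·1 ≡ 1  ⇒  (a,b)_2 = -1.
v=11: a=11^1·(≡10), b=11^1·(≡5) mod 11; (10|11)=-1, (5|11)=+1; (−1)^{1·1·5}·(-1)^1·(+1)^1 = +1.
v=7: a=7^0·(≡5), b=7^-2·(≡6) mod 7; (5|7)=-1, (6|7)=-1; (−1)^{0·-2·3}·(-1)^-2·(-1)^0 = +1.
(-11, -22 / ℚ) ramifies at {2, ∞}: a division algebra.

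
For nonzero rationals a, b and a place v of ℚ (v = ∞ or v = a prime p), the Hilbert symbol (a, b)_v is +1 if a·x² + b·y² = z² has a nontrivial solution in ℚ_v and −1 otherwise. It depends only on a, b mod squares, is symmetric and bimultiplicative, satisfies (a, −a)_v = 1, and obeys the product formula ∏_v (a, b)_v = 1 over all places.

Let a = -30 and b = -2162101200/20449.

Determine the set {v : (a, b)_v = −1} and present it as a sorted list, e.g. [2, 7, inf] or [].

Mod squares: a ≡ -30, b ≡ -14973. Check v ∈ {∞, 2, 3, 5, 7, 11, 13, 19, 23, 31}.
v=3: a=3^1·(≡2), b=3^1·(≡1) mod 3; (2|3)=-1, (1|3)=+1; (−1)^{1·1·1}·(-1)^1·(+1)^1 = +1.
v=2: v_2(a)=1, v_2(b)=4; units ≡ 1, 3 (mod 8); ε·ε+αω+βω = 0·1+1·1+4·0 ≡ 1  ⇒  (a,b)_2 = -1.
v=5: a=5^1·(≡4), b=5^2·(≡3) mod 5; (4|5)=+1, (3|5)=-1; (−1)^{1·2·2}·(+1)^2·(-1)^1 = -1.
v=13: a=13^0·(≡9), b=13^-2·(≡10) mod 13; (9|13)=+1, (10|13)=+1; (−1)^{0·-2·6}·(+1)^-2·(+1)^0 = +1.
v=19: a=19^0·(≡8), b=19^2·(≡15) mod 19; (8|19)=-1, (15|19)=-1; (−1)^{0·2·9}·(-1)^2·(-1)^0 = +1.
v=7: a=7^0·(≡5), b=7^1·(≡6) mod 7; (5|7)=-1, (6|7)=-1; (−1)^{0·1·3}·(-1)^1·(-1)^0 = -1.
v=∞: -30 < 0 and -14973 < 0  ⇒  (a,b)_∞ = -1.
v=23: a=23^0·(≡16), b=23^1·(≡2) mod 23; (16|23)=+1, (2|23)=+1; (−1)^{0·1·11}·(+1)^1·(+1)^0 = +1.
v=31: a=31^0·(≡1), b=31^1·(≡23) mod 31; (1|31)=+1, (23|31)=-1; (−1)^{0·1·15}·(+1)^1·(-1)^0 = +1.
v=11: a=11^0·(≡3), b=11^-2·(≡4) mod 11; (3|11)=+1, (4|11)=+1; (−1)^{0·-2·5}·(+1)^-2·(+1)^0 = +1.
Ram(-30, -14973) = {2, 5, 7, ∞}; no ℚ_2-point on the conic.

[2, 5, 7, inf]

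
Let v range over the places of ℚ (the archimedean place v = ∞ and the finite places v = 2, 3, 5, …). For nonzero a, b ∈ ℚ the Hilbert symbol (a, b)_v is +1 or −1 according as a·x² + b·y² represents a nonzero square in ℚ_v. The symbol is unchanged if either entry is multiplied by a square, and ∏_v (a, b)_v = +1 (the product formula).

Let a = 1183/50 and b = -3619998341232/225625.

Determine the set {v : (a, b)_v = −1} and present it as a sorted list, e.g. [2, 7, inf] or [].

(a, b) ≡ (14, -663) mod (ℚ^×)²; places V = {2, 3, 5, 7, 13, 17, 19, 29, ∞}.
(a,b)_19: α=0, u≡2; β=-2, v≡18 (mod 19); (2|19)=-1, (18|19)=-1; sign (−1)^0·-1^-2·-1^0 = +1.
(a,b)_3: α=0, u≡2; β=1, v≡1 (mod 3); (2|3)=-1, (1|3)=+1; sign (−1)^0·-1^1·+1^0 = -1.
(a,b)_17: α=0, u≡7; β=1, v≡10 (mod 17); (7|17)=-1, (10|17)=-1; sign (−1)^0·-1^1·-1^0 = -1.
(a,b)_7: α=1, u≡1; β=4, v≡4 (mod 7); (1|7)=+1, (4|7)=+1; sign (−1)^0·+1^4·+1^1 = +1.
(a,b)_29: α=0, u≡8; β=2, v≡7 (mod 29); (8|29)=-1, (7|29)=+1; sign (−1)^0·-1^2·+1^0 = +1.
(a,b)_13: α=2, u≡3; β=3, v≡10 (mod 13); (3|13)=+1, (10|13)=+1; sign (−1)^0·+1^3·+1^2 = +1.
(a,b)_5: α=-2, u≡4; β=-4, v≡3 (mod 5); (4|5)=+1, (3|5)=-1; sign (−1)^0·+1^-4·-1^-2 = +1.
(a,b)_2: α=-1, β=4; u≡7, v≡1 (mod 8); ε(u)ε(v)=1·0, αω(v)=-1·0, βω(u)=4·0; sum ≡ 0  ⇒  +1.
(a,b)_∞: sgn(14)=+, sgn(-663)=−, so +1.
(14, -663 / ℚ) ramifies at {3, 17}: a division algebra.

[3, 17]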